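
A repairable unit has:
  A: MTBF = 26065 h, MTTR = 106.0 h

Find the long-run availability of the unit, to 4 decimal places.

A(A) = MTBF/(MTBF+MTTR) = 26065/(26065+106.0) = 0.9959

0.9959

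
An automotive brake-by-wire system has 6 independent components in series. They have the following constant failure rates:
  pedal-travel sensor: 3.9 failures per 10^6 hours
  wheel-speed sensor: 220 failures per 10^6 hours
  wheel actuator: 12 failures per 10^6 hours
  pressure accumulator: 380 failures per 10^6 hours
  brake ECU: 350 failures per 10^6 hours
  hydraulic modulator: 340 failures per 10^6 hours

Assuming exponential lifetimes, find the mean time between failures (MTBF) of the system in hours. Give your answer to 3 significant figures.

766

Series of exponential components: λ_sys = Σ λ_i
λ_sys = 0.0000039 + 0.00022 + 0.000012 + 0.00038 + 0.00035 + 0.00034 = 1.3059e-03 /h
MTBF = 1 / λ_sys = 766 h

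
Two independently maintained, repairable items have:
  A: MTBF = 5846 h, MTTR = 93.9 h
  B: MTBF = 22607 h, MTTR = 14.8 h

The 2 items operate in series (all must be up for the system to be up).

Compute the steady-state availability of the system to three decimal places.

0.984

A(A) = MTBF/(MTBF+MTTR) = 5846/(5846+93.9) = 0.984192
A(B) = MTBF/(MTBF+MTTR) = 22607/(22607+14.8) = 0.999346
Series availability: 0.984192 × 0.999346 = 0.984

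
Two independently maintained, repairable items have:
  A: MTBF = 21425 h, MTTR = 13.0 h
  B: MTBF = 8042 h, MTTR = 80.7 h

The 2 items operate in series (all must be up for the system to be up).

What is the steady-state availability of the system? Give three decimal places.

0.989

A(A) = MTBF/(MTBF+MTTR) = 21425/(21425+13.0) = 0.999394
A(B) = MTBF/(MTBF+MTTR) = 8042/(8042+80.7) = 0.990065
Series availability: 0.999394 × 0.990065 = 0.989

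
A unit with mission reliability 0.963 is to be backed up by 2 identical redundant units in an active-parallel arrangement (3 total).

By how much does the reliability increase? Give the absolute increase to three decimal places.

0.037

R_before = 0.963
R_after = 1 − (1 − 0.963)^3 = 1.000
ΔR = 1.000 − 0.963 = 0.037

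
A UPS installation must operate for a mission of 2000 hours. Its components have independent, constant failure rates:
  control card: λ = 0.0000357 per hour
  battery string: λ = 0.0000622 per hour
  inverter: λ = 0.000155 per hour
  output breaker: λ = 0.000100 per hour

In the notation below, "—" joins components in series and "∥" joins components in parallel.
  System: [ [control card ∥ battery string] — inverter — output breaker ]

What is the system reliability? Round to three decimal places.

R(control card) = exp(−0.0000357 × 2000) = 0.93109
R(battery string) = exp(−0.0000622 × 2000) = 0.88303
R(inverter) = exp(−0.000155 × 2000) = 0.73345
R(output breaker) = exp(−0.000100 × 2000) = 0.81873
Parallel (control card and battery string): 1 − (1 − 0.93109)(1 − 0.88303) = 0.99194
Series ([0.99194], inverter, and output breaker): 0.99194 × 0.73345 × 0.81873 = 0.596

0.596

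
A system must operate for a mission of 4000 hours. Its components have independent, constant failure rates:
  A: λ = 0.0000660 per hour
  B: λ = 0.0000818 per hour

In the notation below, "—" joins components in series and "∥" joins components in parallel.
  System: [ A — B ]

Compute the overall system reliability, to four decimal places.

0.5537

R(A) = exp(−0.0000660 × 4000) = 0.767974
R(B) = exp(−0.0000818 × 4000) = 0.720940
Series (A and B): 0.767974 × 0.720940 = 0.5537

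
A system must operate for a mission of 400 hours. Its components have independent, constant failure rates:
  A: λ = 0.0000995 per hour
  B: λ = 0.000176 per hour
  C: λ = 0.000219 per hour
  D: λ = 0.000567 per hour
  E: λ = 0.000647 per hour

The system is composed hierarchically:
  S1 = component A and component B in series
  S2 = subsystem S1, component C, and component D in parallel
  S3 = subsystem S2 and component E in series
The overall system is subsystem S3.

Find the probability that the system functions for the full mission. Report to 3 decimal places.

0.771

R(A) = exp(−0.0000995 × 400) = 0.96098
R(B) = exp(−0.000176 × 400) = 0.93202
R(C) = exp(−0.000219 × 400) = 0.91613
R(D) = exp(−0.000567 × 400) = 0.79708
R(E) = exp(−0.000647 × 400) = 0.77198
Series (A and B): 0.96098 × 0.93202 = 0.89565
Parallel ([0.89565], C, and D): 1 − (1 − 0.89565)(1 − 0.91613)(1 − 0.79708) = 0.99822
Series ([0.99822] and E): 0.99822 × 0.77198 = 0.771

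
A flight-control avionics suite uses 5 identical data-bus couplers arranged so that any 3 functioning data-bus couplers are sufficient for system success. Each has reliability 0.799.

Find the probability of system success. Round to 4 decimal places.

0.9413

R = Σ_{i=3}^{5} C(5,i) p^i (1−p)^{5−i} with p = 0.799
C(5,3)·0.799^3·0.201^2 = 0.206078
C(5,4)·0.799^4·0.201^1 = 0.409594
C(5,5)·0.799^5·0.201^0 = 0.325637
Sum = 0.9413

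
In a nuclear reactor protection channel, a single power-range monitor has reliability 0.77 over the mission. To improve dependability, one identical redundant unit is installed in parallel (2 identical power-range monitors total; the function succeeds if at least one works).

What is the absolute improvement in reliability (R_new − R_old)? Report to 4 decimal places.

R_before = 0.77
R_after = 1 − (1 − 0.77)^2 = 0.9471
ΔR = 0.9471 − 0.77 = 0.1771

0.1771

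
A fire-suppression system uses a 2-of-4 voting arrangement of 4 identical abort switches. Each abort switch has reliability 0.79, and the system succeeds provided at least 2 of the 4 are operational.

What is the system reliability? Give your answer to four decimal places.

R = Σ_{i=2}^{4} C(4,i) p^i (1−p)^{4−i} with p = 0.79
C(4,2)·0.79^2·0.21^2 = 0.165137
C(4,3)·0.79^3·0.21^1 = 0.414153
C(4,4)·0.79^4·0.21^0 = 0.389501
Sum = 0.9688

0.9688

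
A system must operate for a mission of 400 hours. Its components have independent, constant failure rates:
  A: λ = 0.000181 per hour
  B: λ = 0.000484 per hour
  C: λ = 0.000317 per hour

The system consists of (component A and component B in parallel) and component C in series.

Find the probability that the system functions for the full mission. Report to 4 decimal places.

R(A) = exp(−0.000181 × 400) = 0.930159
R(B) = exp(−0.000484 × 400) = 0.823987
R(C) = exp(−0.000317 × 400) = 0.880910
Parallel (A and B): 1 − (1 − 0.930159)(1 − 0.823987) = 0.987707
Series ([0.987707] and C): 0.987707 × 0.880910 = 0.8701

0.8701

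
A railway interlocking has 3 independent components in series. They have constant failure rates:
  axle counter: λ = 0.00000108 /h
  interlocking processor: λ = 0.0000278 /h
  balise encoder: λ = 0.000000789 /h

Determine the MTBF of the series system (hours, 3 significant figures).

33700

Series of exponential components: λ_sys = Σ λ_i
λ_sys = 0.00000108 + 0.0000278 + 0.000000789 = 2.9669e-05 /h
MTBF = 1 / λ_sys = 33700 h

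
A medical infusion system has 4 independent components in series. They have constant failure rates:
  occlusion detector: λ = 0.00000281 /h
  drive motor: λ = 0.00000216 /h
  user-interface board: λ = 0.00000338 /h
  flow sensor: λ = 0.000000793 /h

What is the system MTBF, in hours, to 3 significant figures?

Series of exponential components: λ_sys = Σ λ_i
λ_sys = 0.00000281 + 0.00000216 + 0.00000338 + 0.000000793 = 9.1430e-06 /h
MTBF = 1 / λ_sys = 109000 h

109000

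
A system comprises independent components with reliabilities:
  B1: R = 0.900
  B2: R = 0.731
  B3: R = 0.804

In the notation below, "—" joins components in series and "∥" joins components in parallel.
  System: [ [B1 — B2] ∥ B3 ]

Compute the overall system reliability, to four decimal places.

0.9329

Series (B1 and B2): 0.900000 × 0.731000 = 0.657900
Parallel ([0.657900] and B3): 1 − (1 − 0.657900)(1 − 0.804000) = 0.9329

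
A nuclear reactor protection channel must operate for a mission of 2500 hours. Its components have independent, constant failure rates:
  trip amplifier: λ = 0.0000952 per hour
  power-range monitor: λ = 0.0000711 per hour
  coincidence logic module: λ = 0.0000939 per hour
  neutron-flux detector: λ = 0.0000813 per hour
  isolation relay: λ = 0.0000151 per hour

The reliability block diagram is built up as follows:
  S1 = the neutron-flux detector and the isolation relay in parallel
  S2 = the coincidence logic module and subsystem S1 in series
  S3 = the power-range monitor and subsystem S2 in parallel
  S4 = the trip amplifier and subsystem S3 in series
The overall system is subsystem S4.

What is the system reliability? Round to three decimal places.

R(trip amplifier) = exp(−0.0000952 × 2500) = 0.78820
R(power-range monitor) = exp(−0.0000711 × 2500) = 0.83715
R(coincidence logic module) = exp(−0.0000939 × 2500) = 0.79077
R(neutron-flux detector) = exp(−0.0000813 × 2500) = 0.81607
R(isolation relay) = exp(−0.0000151 × 2500) = 0.96295
Parallel (neutron-flux detector and isolation relay): 1 − (1 − 0.81607)(1 − 0.96295) = 0.99319
Series (coincidence logic module and [0.99319]): 0.79077 × 0.99319 = 0.78538
Parallel (power-range monitor and [0.78538]): 1 − (1 − 0.83715)(1 − 0.78538) = 0.96505
Series (trip amplifier and [0.96505]): 0.78820 × 0.96505 = 0.761

0.761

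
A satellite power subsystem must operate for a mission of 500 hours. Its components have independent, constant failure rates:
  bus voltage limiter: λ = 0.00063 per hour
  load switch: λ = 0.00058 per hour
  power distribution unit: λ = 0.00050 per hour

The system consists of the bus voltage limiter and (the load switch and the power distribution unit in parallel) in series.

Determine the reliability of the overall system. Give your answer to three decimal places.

0.689

R(bus voltage limiter) = exp(−0.00063 × 500) = 0.72979
R(load switch) = exp(−0.00058 × 500) = 0.74826
R(power distribution unit) = exp(−0.00050 × 500) = 0.77880
Parallel (load switch and power distribution unit): 1 − (1 − 0.74826)(1 − 0.77880) = 0.94432
Series (bus voltage limiter and [0.94432]): 0.72979 × 0.94432 = 0.689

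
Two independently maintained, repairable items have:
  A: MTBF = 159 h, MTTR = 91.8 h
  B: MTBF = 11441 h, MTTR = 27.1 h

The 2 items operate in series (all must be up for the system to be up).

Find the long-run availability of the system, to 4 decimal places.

0.6325

A(A) = MTBF/(MTBF+MTTR) = 159/(159+91.8) = 0.633971
A(B) = MTBF/(MTBF+MTTR) = 11441/(11441+27.1) = 0.997637
Series availability: 0.633971 × 0.997637 = 0.6325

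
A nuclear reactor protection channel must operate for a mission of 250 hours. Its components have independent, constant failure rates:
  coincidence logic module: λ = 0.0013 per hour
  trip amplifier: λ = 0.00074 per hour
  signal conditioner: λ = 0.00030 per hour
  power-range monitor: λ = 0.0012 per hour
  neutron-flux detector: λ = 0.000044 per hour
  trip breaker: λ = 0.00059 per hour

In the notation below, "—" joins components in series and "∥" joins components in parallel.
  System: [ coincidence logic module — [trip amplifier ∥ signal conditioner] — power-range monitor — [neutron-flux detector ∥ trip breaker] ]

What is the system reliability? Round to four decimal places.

R(coincidence logic module) = exp(−0.0013 × 250) = 0.722527
R(trip amplifier) = exp(−0.00074 × 250) = 0.831104
R(signal conditioner) = exp(−0.00030 × 250) = 0.927743
R(power-range monitor) = exp(−0.0012 × 250) = 0.740818
R(neutron-flux detector) = exp(−0.000044 × 250) = 0.989060
R(trip breaker) = exp(−0.00059 × 250) = 0.862862
Parallel (trip amplifier and signal conditioner): 1 − (1 − 0.831104)(1 − 0.927743) = 0.987796
Parallel (neutron-flux detector and trip breaker): 1 − (1 − 0.989060)(1 − 0.862862) = 0.998500
Series (coincidence logic module, [0.987796], power-range monitor, and [0.998500]): 0.722527 × 0.987796 × 0.740818 × 0.998500 = 0.5279

0.5279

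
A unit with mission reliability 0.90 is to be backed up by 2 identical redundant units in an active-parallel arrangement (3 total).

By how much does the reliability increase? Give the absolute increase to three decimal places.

R_before = 0.90
R_after = 1 − (1 − 0.90)^3 = 0.999
ΔR = 0.999 − 0.90 = 0.099

0.099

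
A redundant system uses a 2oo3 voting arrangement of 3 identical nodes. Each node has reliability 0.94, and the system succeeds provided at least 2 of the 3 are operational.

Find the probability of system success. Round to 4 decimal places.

R = Σ_{i=2}^{3} C(3,i) p^i (1−p)^{3−i} with p = 0.94
C(3,2)·0.94^2·0.06^1 = 0.159048
C(3,3)·0.94^3·0.06^0 = 0.830584
Sum = 0.9896

0.9896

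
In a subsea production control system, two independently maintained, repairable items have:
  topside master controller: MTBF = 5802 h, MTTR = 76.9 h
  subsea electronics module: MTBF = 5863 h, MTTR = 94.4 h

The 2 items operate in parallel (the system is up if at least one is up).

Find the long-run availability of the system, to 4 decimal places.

0.9998

A(topside master controller) = MTBF/(MTBF+MTTR) = 5802/(5802+76.9) = 0.986919
A(subsea electronics module) = MTBF/(MTBF+MTTR) = 5863/(5863+94.4) = 0.984154
Parallel availability: 1 − (1 − 0.986919)(1 − 0.984154) = 0.9998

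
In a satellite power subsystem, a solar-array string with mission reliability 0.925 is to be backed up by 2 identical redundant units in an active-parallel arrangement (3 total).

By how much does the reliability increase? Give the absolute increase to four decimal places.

0.0746

R_before = 0.925
R_after = 1 − (1 − 0.925)^3 = 0.9996
ΔR = 0.9996 − 0.925 = 0.0746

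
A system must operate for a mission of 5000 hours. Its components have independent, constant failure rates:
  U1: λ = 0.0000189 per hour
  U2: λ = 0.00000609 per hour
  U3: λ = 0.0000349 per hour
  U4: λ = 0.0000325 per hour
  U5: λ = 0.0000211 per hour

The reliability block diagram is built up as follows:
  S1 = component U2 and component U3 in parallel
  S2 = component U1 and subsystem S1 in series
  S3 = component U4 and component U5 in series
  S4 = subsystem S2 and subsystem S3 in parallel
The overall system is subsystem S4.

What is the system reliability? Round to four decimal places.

R(U1) = exp(−0.0000189 × 5000) = 0.909828
R(U2) = exp(−0.00000609 × 5000) = 0.970009
R(U3) = exp(−0.0000349 × 5000) = 0.839877
R(U4) = exp(−0.0000325 × 5000) = 0.850016
R(U5) = exp(−0.0000211 × 5000) = 0.899874
Parallel (U2 and U3): 1 − (1 − 0.970009)(1 − 0.839877) = 0.995198
Series (U1 and [0.995198]): 0.909828 × 0.995198 = 0.905459
Series (U4 and U5): 0.850016 × 0.899874 = 0.764907
Parallel ([0.905459] and [0.764907]): 1 − (1 − 0.905459)(1 − 0.764907) = 0.9778

0.9778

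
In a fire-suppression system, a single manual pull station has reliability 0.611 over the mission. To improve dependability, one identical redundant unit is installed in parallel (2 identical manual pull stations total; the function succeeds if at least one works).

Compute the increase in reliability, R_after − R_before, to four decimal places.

0.2377

R_before = 0.611
R_after = 1 − (1 − 0.611)^2 = 0.8487
ΔR = 0.8487 − 0.611 = 0.2377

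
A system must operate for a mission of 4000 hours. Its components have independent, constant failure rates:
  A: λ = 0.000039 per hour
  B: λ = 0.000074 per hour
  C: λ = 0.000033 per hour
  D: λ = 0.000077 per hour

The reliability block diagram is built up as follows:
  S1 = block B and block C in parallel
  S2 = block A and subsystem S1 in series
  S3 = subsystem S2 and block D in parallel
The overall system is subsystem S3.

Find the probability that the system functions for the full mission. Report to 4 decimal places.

0.9545

R(A) = exp(−0.000039 × 4000) = 0.855559
R(B) = exp(−0.000074 × 4000) = 0.743787
R(C) = exp(−0.000033 × 4000) = 0.876341
R(D) = exp(−0.000077 × 4000) = 0.734915
Parallel (B and C): 1 − (1 − 0.743787)(1 − 0.876341) = 0.968317
Series (A and [0.968317]): 0.855559 × 0.968317 = 0.828452
Parallel ([0.828452] and D): 1 − (1 − 0.828452)(1 − 0.734915) = 0.9545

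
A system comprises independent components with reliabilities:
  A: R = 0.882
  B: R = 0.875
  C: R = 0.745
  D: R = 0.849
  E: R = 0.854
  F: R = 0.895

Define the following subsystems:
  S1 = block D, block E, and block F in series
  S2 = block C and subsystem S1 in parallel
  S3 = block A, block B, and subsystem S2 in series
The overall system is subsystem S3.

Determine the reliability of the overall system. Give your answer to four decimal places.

0.7027

Series (D, E, and F): 0.849000 × 0.854000 × 0.895000 = 0.648916
Parallel (C and [0.648916]): 1 − (1 − 0.745000)(1 − 0.648916) = 0.910474
Series (A, B, and [0.910474]): 0.882000 × 0.875000 × 0.910474 = 0.7027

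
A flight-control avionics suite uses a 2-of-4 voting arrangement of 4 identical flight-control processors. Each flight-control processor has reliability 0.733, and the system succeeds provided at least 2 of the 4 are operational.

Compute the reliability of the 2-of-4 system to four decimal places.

0.9391

R = Σ_{i=2}^{4} C(4,i) p^i (1−p)^{4−i} with p = 0.733
C(4,2)·0.733^2·0.267^2 = 0.229817
C(4,3)·0.733^3·0.267^1 = 0.420613
C(4,4)·0.733^4·0.267^0 = 0.288679
Sum = 0.9391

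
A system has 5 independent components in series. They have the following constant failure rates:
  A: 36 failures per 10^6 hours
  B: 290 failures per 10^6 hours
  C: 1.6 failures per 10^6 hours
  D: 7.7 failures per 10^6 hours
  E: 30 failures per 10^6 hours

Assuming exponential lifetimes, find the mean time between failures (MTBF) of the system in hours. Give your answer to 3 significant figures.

2740

Series of exponential components: λ_sys = Σ λ_i
λ_sys = 0.000036 + 0.00029 + 0.0000016 + 0.0000077 + 0.000030 = 3.6530e-04 /h
MTBF = 1 / λ_sys = 2740 h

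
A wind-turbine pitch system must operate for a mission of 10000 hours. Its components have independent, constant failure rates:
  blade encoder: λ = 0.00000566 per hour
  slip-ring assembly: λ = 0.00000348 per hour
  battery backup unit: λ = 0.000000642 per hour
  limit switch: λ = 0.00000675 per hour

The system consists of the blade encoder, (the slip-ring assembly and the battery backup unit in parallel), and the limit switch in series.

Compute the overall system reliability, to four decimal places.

0.8831

R(blade encoder) = exp(−0.00000566 × 10000) = 0.944972
R(slip-ring assembly) = exp(−0.00000348 × 10000) = 0.965799
R(battery backup unit) = exp(−0.000000642 × 10000) = 0.993601
R(limit switch) = exp(−0.00000675 × 10000) = 0.934728
Parallel (slip-ring assembly and battery backup unit): 1 − (1 − 0.965799)(1 − 0.993601) = 0.999781
Series (blade encoder, [0.999781], and limit switch): 0.944972 × 0.999781 × 0.934728 = 0.8831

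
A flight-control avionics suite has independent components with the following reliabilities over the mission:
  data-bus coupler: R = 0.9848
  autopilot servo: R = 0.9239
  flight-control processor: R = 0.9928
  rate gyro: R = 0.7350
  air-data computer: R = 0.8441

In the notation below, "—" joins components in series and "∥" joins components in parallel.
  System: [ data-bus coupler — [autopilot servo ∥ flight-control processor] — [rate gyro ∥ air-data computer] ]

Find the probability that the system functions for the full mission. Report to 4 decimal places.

Parallel (autopilot servo and flight-control processor): 1 − (1 − 0.923900)(1 − 0.992800) = 0.999452
Parallel (rate gyro and air-data computer): 1 − (1 − 0.735000)(1 − 0.844100) = 0.958687
Series (data-bus coupler, [0.999452], and [0.958687]): 0.984800 × 0.999452 × 0.958687 = 0.9436

0.9436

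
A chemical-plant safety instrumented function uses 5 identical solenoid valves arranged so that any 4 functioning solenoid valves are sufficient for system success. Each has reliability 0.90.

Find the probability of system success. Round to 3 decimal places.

0.919

R = Σ_{i=4}^{5} C(5,i) p^i (1−p)^{5−i} with p = 0.90
C(5,4)·0.90^4·0.10^1 = 0.32805
C(5,5)·0.90^5·0.10^0 = 0.59049
Sum = 0.919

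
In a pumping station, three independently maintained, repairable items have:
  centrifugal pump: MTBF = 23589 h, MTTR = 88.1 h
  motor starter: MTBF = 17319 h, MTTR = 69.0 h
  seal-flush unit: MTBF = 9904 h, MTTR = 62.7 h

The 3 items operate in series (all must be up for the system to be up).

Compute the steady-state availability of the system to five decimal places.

A(centrifugal pump) = MTBF/(MTBF+MTTR) = 23589/(23589+88.1) = 0.996279
A(motor starter) = MTBF/(MTBF+MTTR) = 17319/(17319+69.0) = 0.996032
A(seal-flush unit) = MTBF/(MTBF+MTTR) = 9904/(9904+62.7) = 0.993709
Series availability: 0.996279 × 0.996032 × 0.993709 = 0.98608

0.98608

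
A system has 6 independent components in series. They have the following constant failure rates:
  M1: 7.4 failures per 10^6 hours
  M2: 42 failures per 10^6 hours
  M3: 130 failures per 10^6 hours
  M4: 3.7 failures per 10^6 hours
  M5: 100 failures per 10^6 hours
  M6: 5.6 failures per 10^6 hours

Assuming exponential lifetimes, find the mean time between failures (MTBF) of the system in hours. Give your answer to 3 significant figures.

3460

Series of exponential components: λ_sys = Σ λ_i
λ_sys = 0.0000074 + 0.000042 + 0.00013 + 0.0000037 + 0.00010 + 0.0000056 = 2.8870e-04 /h
MTBF = 1 / λ_sys = 3460 h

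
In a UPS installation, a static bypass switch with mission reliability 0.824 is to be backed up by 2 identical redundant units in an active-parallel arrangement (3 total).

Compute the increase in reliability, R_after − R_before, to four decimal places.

R_before = 0.824
R_after = 1 − (1 − 0.824)^3 = 0.9945
ΔR = 0.9945 − 0.824 = 0.1705

0.1705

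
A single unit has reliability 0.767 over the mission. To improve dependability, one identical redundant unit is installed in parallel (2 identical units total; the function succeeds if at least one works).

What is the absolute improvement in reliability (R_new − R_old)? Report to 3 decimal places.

0.179

R_before = 0.767
R_after = 1 − (1 − 0.767)^2 = 0.946
ΔR = 0.946 − 0.767 = 0.179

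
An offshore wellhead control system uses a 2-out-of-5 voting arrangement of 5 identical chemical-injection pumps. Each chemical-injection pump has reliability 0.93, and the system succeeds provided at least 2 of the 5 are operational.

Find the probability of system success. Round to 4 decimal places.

R = Σ_{i=2}^{5} C(5,i) p^i (1−p)^{5−i} with p = 0.93
C(5,2)·0.93^2·0.07^3 = 0.002967
C(5,3)·0.93^3·0.07^2 = 0.039413
C(5,4)·0.93^4·0.07^1 = 0.261818
C(5,5)·0.93^5·0.07^0 = 0.695688
Sum = 0.9999

0.9999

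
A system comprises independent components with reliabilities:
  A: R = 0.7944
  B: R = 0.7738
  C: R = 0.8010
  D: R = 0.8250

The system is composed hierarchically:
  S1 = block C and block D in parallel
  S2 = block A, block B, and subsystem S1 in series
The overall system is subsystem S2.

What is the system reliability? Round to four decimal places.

Parallel (C and D): 1 − (1 − 0.801000)(1 − 0.825000) = 0.965175
Series (A, B, and [0.965175]): 0.794400 × 0.773800 × 0.965175 = 0.5933

0.5933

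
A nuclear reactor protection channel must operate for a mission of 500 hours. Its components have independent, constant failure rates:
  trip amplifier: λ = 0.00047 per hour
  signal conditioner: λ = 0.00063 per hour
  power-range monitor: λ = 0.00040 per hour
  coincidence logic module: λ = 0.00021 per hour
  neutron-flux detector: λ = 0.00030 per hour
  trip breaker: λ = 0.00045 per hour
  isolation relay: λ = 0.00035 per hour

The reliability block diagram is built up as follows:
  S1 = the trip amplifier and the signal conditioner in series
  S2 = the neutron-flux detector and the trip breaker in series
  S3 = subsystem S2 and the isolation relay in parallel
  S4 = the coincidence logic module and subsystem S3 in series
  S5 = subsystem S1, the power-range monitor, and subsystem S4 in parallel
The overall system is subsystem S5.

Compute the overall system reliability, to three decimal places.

R(trip amplifier) = exp(−0.00047 × 500) = 0.79057
R(signal conditioner) = exp(−0.00063 × 500) = 0.72979
R(power-range monitor) = exp(−0.00040 × 500) = 0.81873
R(coincidence logic module) = exp(−0.00021 × 500) = 0.90032
R(neutron-flux detector) = exp(−0.00030 × 500) = 0.86071
R(trip breaker) = exp(−0.00045 × 500) = 0.79852
R(isolation relay) = exp(−0.00035 × 500) = 0.83946
Series (trip amplifier and signal conditioner): 0.79057 × 0.72979 = 0.57695
Series (neutron-flux detector and trip breaker): 0.86071 × 0.79852 = 0.68729
Parallel ([0.68729] and isolation relay): 1 − (1 − 0.68729)(1 − 0.83946) = 0.94980
Series (coincidence logic module and [0.94980]): 0.90032 × 0.94980 = 0.85512
Parallel ([0.57695], power-range monitor, and [0.85512]): 1 − (1 − 0.57695)(1 − 0.81873)(1 − 0.85512) = 0.989

0.989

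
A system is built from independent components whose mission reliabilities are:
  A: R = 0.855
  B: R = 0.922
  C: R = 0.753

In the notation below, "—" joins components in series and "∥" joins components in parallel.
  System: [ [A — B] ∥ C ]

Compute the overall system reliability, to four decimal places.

0.9477

Series (A and B): 0.855000 × 0.922000 = 0.788310
Parallel ([0.788310] and C): 1 − (1 − 0.788310)(1 − 0.753000) = 0.9477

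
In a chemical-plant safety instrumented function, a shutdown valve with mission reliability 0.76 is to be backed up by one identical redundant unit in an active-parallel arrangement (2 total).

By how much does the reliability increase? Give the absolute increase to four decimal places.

0.1824

R_before = 0.76
R_after = 1 − (1 − 0.76)^2 = 0.9424
ΔR = 0.9424 − 0.76 = 0.1824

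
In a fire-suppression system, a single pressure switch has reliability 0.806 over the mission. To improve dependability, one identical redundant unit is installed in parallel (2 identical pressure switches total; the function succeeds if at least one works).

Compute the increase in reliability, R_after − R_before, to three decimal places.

R_before = 0.806
R_after = 1 − (1 − 0.806)^2 = 0.962
ΔR = 0.962 − 0.806 = 0.156

0.156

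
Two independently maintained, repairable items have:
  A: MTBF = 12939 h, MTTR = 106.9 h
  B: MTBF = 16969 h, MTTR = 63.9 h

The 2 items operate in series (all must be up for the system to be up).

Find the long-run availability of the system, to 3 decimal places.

A(A) = MTBF/(MTBF+MTTR) = 12939/(12939+106.9) = 0.991806
A(B) = MTBF/(MTBF+MTTR) = 16969/(16969+63.9) = 0.996248
Series availability: 0.991806 × 0.996248 = 0.988

0.988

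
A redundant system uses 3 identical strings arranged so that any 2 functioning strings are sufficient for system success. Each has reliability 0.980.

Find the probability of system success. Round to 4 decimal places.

0.9988

R = Σ_{i=2}^{3} C(3,i) p^i (1−p)^{3−i} with p = 0.980
C(3,2)·0.980^2·0.020^1 = 0.057624
C(3,3)·0.980^3·0.020^0 = 0.941192
Sum = 0.9988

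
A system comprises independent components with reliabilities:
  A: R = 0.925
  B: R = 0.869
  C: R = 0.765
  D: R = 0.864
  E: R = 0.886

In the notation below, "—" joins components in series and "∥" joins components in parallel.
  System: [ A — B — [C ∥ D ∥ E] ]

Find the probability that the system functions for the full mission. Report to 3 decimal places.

0.801

Parallel (C, D, and E): 1 − (1 − 0.76500)(1 − 0.86400)(1 − 0.88600) = 0.99636
Series (A, B, and [0.99636]): 0.92500 × 0.86900 × 0.99636 = 0.801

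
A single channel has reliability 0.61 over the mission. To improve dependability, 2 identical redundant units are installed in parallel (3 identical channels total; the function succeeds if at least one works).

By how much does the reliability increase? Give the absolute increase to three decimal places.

0.331

R_before = 0.61
R_after = 1 − (1 − 0.61)^3 = 0.941
ΔR = 0.941 − 0.61 = 0.331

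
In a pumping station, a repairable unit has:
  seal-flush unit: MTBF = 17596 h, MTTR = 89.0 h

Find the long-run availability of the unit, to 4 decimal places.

0.9950

A(seal-flush unit) = MTBF/(MTBF+MTTR) = 17596/(17596+89.0) = 0.9950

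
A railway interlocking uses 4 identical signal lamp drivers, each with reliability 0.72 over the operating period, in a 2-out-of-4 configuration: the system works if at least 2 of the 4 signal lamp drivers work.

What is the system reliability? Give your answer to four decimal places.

0.9306

R = Σ_{i=2}^{4} C(4,i) p^i (1−p)^{4−i} with p = 0.72
C(4,2)·0.72^2·0.28^2 = 0.243855
C(4,3)·0.72^3·0.28^1 = 0.418038
C(4,4)·0.72^4·0.28^0 = 0.268739
Sum = 0.9306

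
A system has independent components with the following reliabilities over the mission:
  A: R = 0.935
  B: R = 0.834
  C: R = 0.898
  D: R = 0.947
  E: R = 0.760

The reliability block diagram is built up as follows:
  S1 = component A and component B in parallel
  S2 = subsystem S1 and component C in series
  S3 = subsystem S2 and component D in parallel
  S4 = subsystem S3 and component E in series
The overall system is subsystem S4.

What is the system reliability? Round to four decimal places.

Parallel (A and B): 1 − (1 − 0.935000)(1 − 0.834000) = 0.989210
Series ([0.989210] and C): 0.989210 × 0.898000 = 0.888311
Parallel ([0.888311] and D): 1 − (1 − 0.888311)(1 − 0.947000) = 0.994080
Series ([0.994080] and E): 0.994080 × 0.760000 = 0.7555

0.7555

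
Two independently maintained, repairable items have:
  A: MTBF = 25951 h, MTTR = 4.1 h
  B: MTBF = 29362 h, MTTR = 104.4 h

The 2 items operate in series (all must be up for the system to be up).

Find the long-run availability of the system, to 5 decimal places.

A(A) = MTBF/(MTBF+MTTR) = 25951/(25951+4.1) = 0.999842
A(B) = MTBF/(MTBF+MTTR) = 29362/(29362+104.4) = 0.996457
Series availability: 0.999842 × 0.996457 = 0.99630

0.99630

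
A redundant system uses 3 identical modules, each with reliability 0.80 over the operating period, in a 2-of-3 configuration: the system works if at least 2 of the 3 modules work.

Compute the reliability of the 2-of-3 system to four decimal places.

R = Σ_{i=2}^{3} C(3,i) p^i (1−p)^{3−i} with p = 0.80
C(3,2)·0.80^2·0.20^1 = 0.384000
C(3,3)·0.80^3·0.20^0 = 0.512000
Sum = 0.8960

0.8960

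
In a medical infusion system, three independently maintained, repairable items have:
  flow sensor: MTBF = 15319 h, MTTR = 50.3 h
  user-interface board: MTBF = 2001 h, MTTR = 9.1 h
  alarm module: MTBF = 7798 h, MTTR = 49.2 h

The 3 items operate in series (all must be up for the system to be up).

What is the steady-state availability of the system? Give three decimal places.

0.986

A(flow sensor) = MTBF/(MTBF+MTTR) = 15319/(15319+50.3) = 0.996727
A(user-interface board) = MTBF/(MTBF+MTTR) = 2001/(2001+9.1) = 0.995473
A(alarm module) = MTBF/(MTBF+MTTR) = 7798/(7798+49.2) = 0.993730
Series availability: 0.996727 × 0.995473 × 0.993730 = 0.986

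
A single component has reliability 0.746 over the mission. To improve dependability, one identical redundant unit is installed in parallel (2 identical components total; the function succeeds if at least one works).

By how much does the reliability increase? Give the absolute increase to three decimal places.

R_before = 0.746
R_after = 1 − (1 − 0.746)^2 = 0.935
ΔR = 0.935 − 0.746 = 0.189

0.189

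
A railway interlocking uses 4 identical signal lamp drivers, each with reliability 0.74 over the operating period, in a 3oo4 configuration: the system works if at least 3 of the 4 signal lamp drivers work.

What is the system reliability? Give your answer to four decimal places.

R = Σ_{i=3}^{4} C(4,i) p^i (1−p)^{4−i} with p = 0.74
C(4,3)·0.74^3·0.26^1 = 0.421433
C(4,4)·0.74^4·0.26^0 = 0.299866
Sum = 0.7213

0.7213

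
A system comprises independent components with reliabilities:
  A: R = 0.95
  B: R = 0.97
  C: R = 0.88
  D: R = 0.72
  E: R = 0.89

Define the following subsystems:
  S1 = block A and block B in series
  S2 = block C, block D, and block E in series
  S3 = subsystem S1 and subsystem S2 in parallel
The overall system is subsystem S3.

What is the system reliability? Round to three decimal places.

Series (A and B): 0.95000 × 0.97000 = 0.92150
Series (C, D, and E): 0.88000 × 0.72000 × 0.89000 = 0.56390
Parallel ([0.92150] and [0.56390]): 1 − (1 − 0.92150)(1 − 0.56390) = 0.966

0.966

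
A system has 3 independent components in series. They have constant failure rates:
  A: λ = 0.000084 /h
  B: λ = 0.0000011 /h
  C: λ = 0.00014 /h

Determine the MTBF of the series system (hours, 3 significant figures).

Series of exponential components: λ_sys = Σ λ_i
λ_sys = 0.000084 + 0.0000011 + 0.00014 = 2.2510e-04 /h
MTBF = 1 / λ_sys = 4440 h

4440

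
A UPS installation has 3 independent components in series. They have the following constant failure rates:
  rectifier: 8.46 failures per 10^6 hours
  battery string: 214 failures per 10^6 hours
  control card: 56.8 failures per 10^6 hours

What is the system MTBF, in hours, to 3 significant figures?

3580

Series of exponential components: λ_sys = Σ λ_i
λ_sys = 0.00000846 + 0.000214 + 0.0000568 = 2.7926e-04 /h
MTBF = 1 / λ_sys = 3580 h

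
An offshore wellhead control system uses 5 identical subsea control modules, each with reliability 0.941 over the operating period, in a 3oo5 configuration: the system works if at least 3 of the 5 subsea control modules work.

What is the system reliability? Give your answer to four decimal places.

0.9981

R = Σ_{i=3}^{5} C(5,i) p^i (1−p)^{5−i} with p = 0.941
C(5,3)·0.941^3·0.059^2 = 0.029005
C(5,4)·0.941^4·0.059^1 = 0.231303
C(5,5)·0.941^5·0.059^0 = 0.737816
Sum = 0.9981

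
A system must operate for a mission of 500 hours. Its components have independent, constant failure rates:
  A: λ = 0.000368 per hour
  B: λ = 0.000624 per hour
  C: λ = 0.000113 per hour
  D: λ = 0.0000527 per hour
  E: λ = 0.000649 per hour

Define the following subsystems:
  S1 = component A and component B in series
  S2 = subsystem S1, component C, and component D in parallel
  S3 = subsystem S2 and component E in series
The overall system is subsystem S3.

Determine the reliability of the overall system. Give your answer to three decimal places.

0.722

R(A) = exp(−0.000368 × 500) = 0.83194
R(B) = exp(−0.000624 × 500) = 0.73198
R(C) = exp(−0.000113 × 500) = 0.94507
R(D) = exp(−0.0000527 × 500) = 0.97399
R(E) = exp(−0.000649 × 500) = 0.72289
Series (A and B): 0.83194 × 0.73198 = 0.60896
Parallel ([0.60896], C, and D): 1 − (1 − 0.60896)(1 − 0.94507)(1 − 0.97399) = 0.99944
Series ([0.99944] and E): 0.99944 × 0.72289 = 0.722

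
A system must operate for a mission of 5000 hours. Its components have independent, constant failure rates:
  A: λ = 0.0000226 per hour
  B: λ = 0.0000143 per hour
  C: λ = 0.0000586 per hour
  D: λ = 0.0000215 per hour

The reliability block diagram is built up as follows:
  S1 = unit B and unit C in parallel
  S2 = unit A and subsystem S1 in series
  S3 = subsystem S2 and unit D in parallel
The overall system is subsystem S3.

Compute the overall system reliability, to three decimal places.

R(A) = exp(−0.0000226 × 5000) = 0.89315
R(B) = exp(−0.0000143 × 5000) = 0.93100
R(C) = exp(−0.0000586 × 5000) = 0.74602
R(D) = exp(−0.0000215 × 5000) = 0.89808
Parallel (B and C): 1 − (1 − 0.93100)(1 − 0.74602) = 0.98248
Series (A and [0.98248]): 0.89315 × 0.98248 = 0.87750
Parallel ([0.87750] and D): 1 − (1 − 0.87750)(1 − 0.89808) = 0.988

0.988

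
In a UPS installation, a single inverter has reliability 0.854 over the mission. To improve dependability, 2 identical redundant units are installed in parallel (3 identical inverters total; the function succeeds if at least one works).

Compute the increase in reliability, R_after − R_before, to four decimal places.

0.1429

R_before = 0.854
R_after = 1 − (1 − 0.854)^3 = 0.9969
ΔR = 0.9969 − 0.854 = 0.1429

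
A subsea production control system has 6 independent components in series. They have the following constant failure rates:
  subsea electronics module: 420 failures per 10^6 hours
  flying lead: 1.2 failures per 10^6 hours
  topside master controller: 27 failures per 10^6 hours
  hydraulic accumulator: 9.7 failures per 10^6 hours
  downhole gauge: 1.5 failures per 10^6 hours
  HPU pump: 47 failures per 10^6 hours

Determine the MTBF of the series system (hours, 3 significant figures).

1970

Series of exponential components: λ_sys = Σ λ_i
λ_sys = 0.00042 + 0.0000012 + 0.000027 + 0.0000097 + 0.0000015 + 0.000047 = 5.0640e-04 /h
MTBF = 1 / λ_sys = 1970 h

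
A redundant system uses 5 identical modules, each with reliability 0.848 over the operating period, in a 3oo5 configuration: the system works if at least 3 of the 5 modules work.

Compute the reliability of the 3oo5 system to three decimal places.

R = Σ_{i=3}^{5} C(5,i) p^i (1−p)^{5−i} with p = 0.848
C(5,3)·0.848^3·0.152^2 = 0.14089
C(5,4)·0.848^4·0.152^1 = 0.39300
C(5,5)·0.848^5·0.152^0 = 0.43851
Sum = 0.972

0.972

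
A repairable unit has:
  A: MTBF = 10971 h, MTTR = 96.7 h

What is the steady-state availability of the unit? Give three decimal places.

0.991

A(A) = MTBF/(MTBF+MTTR) = 10971/(10971+96.7) = 0.991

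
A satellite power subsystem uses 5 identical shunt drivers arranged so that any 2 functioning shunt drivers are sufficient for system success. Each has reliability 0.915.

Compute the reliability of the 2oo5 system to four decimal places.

0.9998

R = Σ_{i=2}^{5} C(5,i) p^i (1−p)^{5−i} with p = 0.915
C(5,2)·0.915^2·0.085^3 = 0.005142
C(5,3)·0.915^3·0.085^2 = 0.055348
C(5,4)·0.915^4·0.085^1 = 0.297902
C(5,5)·0.915^5·0.085^0 = 0.641365
Sum = 0.9998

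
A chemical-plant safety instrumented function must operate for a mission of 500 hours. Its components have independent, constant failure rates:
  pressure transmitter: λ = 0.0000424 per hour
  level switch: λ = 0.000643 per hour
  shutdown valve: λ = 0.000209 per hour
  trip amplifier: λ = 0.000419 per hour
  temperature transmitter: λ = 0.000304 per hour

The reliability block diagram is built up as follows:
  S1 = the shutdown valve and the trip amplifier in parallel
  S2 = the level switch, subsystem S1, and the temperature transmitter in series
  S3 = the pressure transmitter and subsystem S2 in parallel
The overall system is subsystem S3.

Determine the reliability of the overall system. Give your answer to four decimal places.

R(pressure transmitter) = exp(−0.0000424 × 500) = 0.979023
R(level switch) = exp(−0.000643 × 500) = 0.725061
R(shutdown valve) = exp(−0.000209 × 500) = 0.900775
R(trip amplifier) = exp(−0.000419 × 500) = 0.810990
R(temperature transmitter) = exp(−0.000304 × 500) = 0.858988
Parallel (shutdown valve and trip amplifier): 1 − (1 − 0.900775)(1 − 0.810990) = 0.981245
Series (level switch, [0.981245], and temperature transmitter): 0.725061 × 0.981245 × 0.858988 = 0.611138
Parallel (pressure transmitter and [0.611138]): 1 − (1 − 0.979023)(1 − 0.611138) = 0.9918

0.9918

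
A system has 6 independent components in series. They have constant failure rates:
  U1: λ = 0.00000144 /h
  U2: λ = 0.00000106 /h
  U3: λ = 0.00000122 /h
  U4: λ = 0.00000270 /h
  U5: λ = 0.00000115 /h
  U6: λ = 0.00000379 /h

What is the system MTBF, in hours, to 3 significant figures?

Series of exponential components: λ_sys = Σ λ_i
λ_sys = 0.00000144 + 0.00000106 + 0.00000122 + 0.00000270 + 0.00000115 + 0.00000379 = 1.1360e-05 /h
MTBF = 1 / λ_sys = 88000 h

88000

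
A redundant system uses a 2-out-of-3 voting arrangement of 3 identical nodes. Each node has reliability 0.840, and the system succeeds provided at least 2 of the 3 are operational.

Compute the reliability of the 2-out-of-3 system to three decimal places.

R = Σ_{i=2}^{3} C(3,i) p^i (1−p)^{3−i} with p = 0.840
C(3,2)·0.840^2·0.160^1 = 0.33869
C(3,3)·0.840^3·0.160^0 = 0.59270
Sum = 0.931

0.931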